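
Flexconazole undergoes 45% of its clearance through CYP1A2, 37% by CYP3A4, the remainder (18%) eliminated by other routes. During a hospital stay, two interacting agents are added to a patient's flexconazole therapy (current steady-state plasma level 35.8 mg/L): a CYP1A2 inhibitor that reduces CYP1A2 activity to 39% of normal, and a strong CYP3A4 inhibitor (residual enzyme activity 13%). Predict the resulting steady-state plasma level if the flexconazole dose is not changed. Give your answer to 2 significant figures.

89 mg/L

The CYP1A2 pathway (45% of clearance) is reduced to 0.39× activity: 0.45 × 0.39 = 0.1755.
The CYP3A4 pathway (37% of clearance) is reduced to 0.13× activity: 0.37 × 0.13 = 0.0481.
Non-CYP routes (18%) are unchanged.
CL_new/CL_old = 0.1755 + 0.0481 + 0.18 = 0.4036.
New steady-state plasma level = 35.8 / 0.4036 = 89 mg/L (concentration scales inversely with clearance).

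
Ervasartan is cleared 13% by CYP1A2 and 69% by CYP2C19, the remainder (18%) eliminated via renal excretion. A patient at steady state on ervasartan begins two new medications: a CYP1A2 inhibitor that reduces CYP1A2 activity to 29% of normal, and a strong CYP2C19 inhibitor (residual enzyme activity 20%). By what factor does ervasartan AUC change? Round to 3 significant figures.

The CYP1A2 pathway (13% of clearance) is reduced to 0.29× activity: 0.13 × 0.29 = 0.0377.
The CYP2C19 pathway (69% of clearance) is reduced to 0.2× activity: 0.69 × 0.2 = 0.138.
Non-CYP routes (18%) are unchanged.
New clearance relative to baseline: 0.0377 + 0.138 + 0.18 = 0.3557.
AUC ∝ 1/CL: fold-change = 1 / 0.3557 = 2.81.

2.81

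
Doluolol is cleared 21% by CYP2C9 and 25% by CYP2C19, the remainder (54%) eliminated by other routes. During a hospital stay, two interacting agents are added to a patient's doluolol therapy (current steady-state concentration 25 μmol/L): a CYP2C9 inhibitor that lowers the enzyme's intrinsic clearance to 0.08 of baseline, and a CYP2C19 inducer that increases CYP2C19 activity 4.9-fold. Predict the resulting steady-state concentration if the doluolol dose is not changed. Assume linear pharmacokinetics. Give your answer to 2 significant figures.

14 μmol/L

The CYP2C9 pathway (21% of clearance) falls to 0.08× activity: 0.21 × 0.08 = 0.0168.
The CYP2C19 pathway (25% of clearance) rises to 4.9× activity: 0.25 × 4.9 = 1.225.
Non-CYP routes (54%) are unchanged.
New clearance relative to baseline: 0.0168 + 1.225 + 0.54 = 1.7818.
Dividing the baseline by the relative clearance: 25 / 1.7818 = 14 μmol/L.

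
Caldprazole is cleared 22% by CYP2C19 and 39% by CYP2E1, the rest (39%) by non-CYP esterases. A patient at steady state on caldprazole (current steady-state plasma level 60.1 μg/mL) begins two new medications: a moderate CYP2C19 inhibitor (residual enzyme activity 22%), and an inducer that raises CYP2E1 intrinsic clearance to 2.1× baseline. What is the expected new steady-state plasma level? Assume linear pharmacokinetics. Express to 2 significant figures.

48 μg/mL

The CYP2C19 pathway (22% of clearance) falls to 0.22× activity: 0.22 × 0.22 = 0.0484.
The CYP2E1 pathway (39% of clearance) rises to 2.1× activity: 0.39 × 2.1 = 0.819.
The remaining 39% of clearance is unaffected.
Relative clearance = 0.0484 + 0.819 + 0.39 = 1.2574.
Dividing the baseline by the relative clearance: 60.1 / 1.2574 = 48 μg/mL.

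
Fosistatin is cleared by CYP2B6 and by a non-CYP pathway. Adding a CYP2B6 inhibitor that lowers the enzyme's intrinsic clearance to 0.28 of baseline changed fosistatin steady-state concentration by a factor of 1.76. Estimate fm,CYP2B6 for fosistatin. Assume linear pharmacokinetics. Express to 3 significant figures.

Let fm be the CYP2B6 fraction. New clearance relative to baseline = fm × 0.28 + (1 − fm).
Steady-state concentration ratio = 1 / (new CL fraction), so new CL fraction = 1 / 1.76 = 0.5682.
fm × 0.28 + 1 − fm = 0.5682  ⇒  fm × (0.28 − 1) = −0.4318  ⇒  fm = 0.600.

0.600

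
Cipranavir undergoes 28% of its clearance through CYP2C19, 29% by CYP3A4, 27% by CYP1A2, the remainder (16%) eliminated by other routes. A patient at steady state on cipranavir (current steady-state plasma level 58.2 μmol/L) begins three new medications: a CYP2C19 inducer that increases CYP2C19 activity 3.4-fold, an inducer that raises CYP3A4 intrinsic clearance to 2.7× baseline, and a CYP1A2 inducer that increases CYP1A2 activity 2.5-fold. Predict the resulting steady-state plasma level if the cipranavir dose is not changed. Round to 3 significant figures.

The CYP2C19 pathway (28% of clearance) rises to 3.4× activity: 0.28 × 3.4 = 0.952.
The CYP3A4 pathway (29% of clearance) rises to 2.7× activity: 0.29 × 2.7 = 0.783.
The CYP1A2 pathway (27% of clearance) is boosted to 2.5× activity: 0.27 × 2.5 = 0.675.
Non-CYP routes (16%) are unchanged.
New clearance relative to baseline: 0.952 + 0.783 + 0.675 + 0.16 = 2.57.
New steady-state plasma level = 58.2 / 2.57 = 22.6 μmol/L (concentration scales inversely with clearance).

22.6 μmol/L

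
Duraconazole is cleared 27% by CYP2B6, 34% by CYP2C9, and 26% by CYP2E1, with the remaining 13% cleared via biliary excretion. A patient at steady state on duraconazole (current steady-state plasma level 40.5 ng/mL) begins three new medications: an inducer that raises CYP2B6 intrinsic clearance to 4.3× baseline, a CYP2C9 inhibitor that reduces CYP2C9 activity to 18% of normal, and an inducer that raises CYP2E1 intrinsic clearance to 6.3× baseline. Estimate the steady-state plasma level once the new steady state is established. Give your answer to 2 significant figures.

CYP2B6: 0.27 × 4.3 = 1.161
CYP2C9: 0.34 × 0.18 = 0.0612
CYP2E1: 0.26 × 6.3 = 1.638
Other: 0.13 (unchanged)
CL_new/CL_old = 1.161 + 0.0612 + 1.638 + 0.13 = 2.9902.
New steady-state plasma level = 40.5 / 2.9902 = 14 ng/mL (concentration scales inversely with clearance).

14 ng/mL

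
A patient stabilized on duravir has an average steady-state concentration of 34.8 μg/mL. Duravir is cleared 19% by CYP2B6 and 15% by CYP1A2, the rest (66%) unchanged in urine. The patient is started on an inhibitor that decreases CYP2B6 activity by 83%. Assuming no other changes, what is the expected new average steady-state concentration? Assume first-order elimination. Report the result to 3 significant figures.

41.3 μg/mL

CYP2B6: 0.19 × 0.17 = 0.0323
CYP1A2: 0.15 (unchanged)
Other: 0.66 (unchanged)
CL_new/CL_old = 0.0323 + 0.15 + 0.66 = 0.8423.
Average steady-state concentration ∝ 1/CL, so new value = 34.8 / 0.8423 = 41.3 μg/mL.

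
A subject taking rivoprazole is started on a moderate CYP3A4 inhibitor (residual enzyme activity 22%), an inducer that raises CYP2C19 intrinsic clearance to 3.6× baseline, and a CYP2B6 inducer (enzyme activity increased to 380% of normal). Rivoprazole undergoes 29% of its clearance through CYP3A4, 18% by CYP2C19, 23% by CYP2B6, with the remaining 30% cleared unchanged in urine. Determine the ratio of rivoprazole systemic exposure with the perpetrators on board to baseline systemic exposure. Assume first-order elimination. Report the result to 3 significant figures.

CYP3A4: 0.29 × 0.22 = 0.0638
CYP2C19: 0.18 × 3.6 = 0.648
CYP2B6: 0.23 × 3.8 = 0.874
Other: 0.3 (unchanged)
New clearance relative to baseline: 0.0638 + 0.648 + 0.874 + 0.3 = 1.8858.
Because systemic exposure varies inversely with clearance, the combined effect is 1 / 1.8858 = 0.530.

0.530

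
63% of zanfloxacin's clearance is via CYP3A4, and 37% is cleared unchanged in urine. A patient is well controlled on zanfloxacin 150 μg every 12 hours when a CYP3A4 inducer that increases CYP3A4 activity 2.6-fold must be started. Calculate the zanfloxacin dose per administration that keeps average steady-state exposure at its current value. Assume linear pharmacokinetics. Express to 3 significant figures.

301 μg

The CYP3A4 pathway (63% of clearance) is boosted to 2.6× activity: 0.63 × 2.6 = 1.638.
The remaining 37% of clearance is unaffected.
Relative clearance = 1.638 + 0.37 = 2.008.
To maintain the same steady-state level, dose must scale with clearance: new dose = 150 × 2.008 = 301 μg.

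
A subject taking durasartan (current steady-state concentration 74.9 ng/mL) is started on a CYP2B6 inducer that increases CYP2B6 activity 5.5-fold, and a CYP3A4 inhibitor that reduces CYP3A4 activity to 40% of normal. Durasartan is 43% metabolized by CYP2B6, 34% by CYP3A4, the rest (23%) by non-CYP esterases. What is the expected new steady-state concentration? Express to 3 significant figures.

CYP2B6: 0.43 × 5.5 = 2.365
CYP3A4: 0.34 × 0.4 = 0.136
Other: 0.23 (unchanged)
Relative clearance = 2.365 + 0.136 + 0.23 = 2.731.
New steady-state concentration = 74.9 / 2.731 = 27.4 ng/mL (concentration scales inversely with clearance).

27.4 ng/mL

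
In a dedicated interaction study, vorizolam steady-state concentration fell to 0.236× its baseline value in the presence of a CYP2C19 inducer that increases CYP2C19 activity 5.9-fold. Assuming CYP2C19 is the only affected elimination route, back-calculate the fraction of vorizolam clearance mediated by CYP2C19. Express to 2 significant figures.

0.66

Let fm be the CYP2C19 fraction. New clearance relative to baseline = fm × 5.9 + (1 − fm).
Steady-state concentration ratio = 1 / (new CL fraction), so new CL fraction = 1 / 0.236 = 4.237.
fm × 5.9 + 1 − fm = 4.237  ⇒  fm × (5.9 − 1) = 3.237  ⇒  fm = 0.66.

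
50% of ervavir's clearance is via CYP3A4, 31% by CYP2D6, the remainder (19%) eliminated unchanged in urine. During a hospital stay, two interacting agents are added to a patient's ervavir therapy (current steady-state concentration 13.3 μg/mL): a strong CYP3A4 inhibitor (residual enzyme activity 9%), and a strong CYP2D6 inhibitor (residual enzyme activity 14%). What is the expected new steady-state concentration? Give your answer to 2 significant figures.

The CYP3A4 pathway (50% of clearance) is reduced to 0.09× activity: 0.5 × 0.09 = 0.045.
The CYP2D6 pathway (31% of clearance) is reduced to 0.14× activity: 0.31 × 0.14 = 0.0434.
The remaining 19% of clearance is unaffected.
CL_new/CL_old = 0.045 + 0.0434 + 0.19 = 0.2784.
New steady-state concentration = 13.3 / 0.2784 = 48 μg/mL (concentration scales inversely with clearance).

48 μg/mL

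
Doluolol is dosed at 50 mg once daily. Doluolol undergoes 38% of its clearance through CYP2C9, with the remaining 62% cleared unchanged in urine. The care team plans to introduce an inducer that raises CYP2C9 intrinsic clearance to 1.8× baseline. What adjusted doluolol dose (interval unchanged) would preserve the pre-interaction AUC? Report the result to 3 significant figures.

The CYP2C9 pathway (38% of clearance) rises to 1.8× activity: 0.38 × 1.8 = 0.684.
Non-CYP routes (62%) are unchanged.
CL_new/CL_old = 0.684 + 0.62 = 1.304.
To maintain the same steady-state level, dose must scale with clearance: new dose = 50 × 1.304 = 65.2 mg.

65.2 mg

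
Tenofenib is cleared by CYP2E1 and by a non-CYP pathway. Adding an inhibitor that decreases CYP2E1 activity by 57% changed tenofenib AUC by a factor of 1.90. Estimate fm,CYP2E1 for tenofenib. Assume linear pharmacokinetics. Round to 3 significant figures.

Call the CYP2E1 fraction fm. After the interaction, CL_new/CL_old = fm × 0.43 + (1 − fm).
AUC ratio = 1 / (new CL fraction), so new CL fraction = 1 / 1.90 = 0.5263.
fm × 0.43 + 1 − fm = 0.5263  ⇒  fm × (0.43 − 1) = −0.4737  ⇒  fm = 0.831.

0.831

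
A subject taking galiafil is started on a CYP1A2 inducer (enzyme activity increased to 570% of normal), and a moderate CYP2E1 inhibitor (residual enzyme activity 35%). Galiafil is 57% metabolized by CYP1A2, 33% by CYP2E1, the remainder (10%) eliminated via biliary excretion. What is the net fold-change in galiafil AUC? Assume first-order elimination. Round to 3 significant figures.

The CYP1A2 pathway (57% of clearance) is boosted to 5.7× activity: 0.57 × 5.7 = 3.249.
The CYP2E1 pathway (33% of clearance) is reduced to 0.35× activity: 0.33 × 0.35 = 0.1155.
The remaining 10% of clearance is unaffected.
CL_new/CL_old = 3.249 + 0.1155 + 0.1 = 3.4645.
AUC ∝ 1/CL: fold-change = 1 / 3.4645 = 0.289.

0.289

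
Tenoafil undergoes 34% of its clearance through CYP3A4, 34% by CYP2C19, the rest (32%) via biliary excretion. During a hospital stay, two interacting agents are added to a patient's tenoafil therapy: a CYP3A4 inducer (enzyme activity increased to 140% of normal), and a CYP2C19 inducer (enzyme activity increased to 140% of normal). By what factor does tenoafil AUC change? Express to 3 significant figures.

0.786

The CYP3A4 pathway (34% of clearance) rises to 1.4× activity: 0.34 × 1.4 = 0.476.
The CYP2C19 pathway (34% of clearance) is boosted to 1.4× activity: 0.34 × 1.4 = 0.476.
Non-CYP routes (32%) are unchanged.
Relative clearance = 0.476 + 0.476 + 0.32 = 1.272.
Because AUC varies inversely with clearance, the combined effect is 1 / 1.272 = 0.786.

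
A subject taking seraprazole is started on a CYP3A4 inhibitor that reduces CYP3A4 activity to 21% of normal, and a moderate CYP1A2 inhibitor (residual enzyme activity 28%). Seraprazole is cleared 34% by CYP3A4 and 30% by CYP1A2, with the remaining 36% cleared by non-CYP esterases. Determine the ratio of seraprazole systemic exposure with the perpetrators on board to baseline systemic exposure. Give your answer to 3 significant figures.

CYP3A4: 0.34 × 0.21 = 0.0714
CYP1A2: 0.3 × 0.28 = 0.084
Other: 0.36 (unchanged)
CL_new/CL_old = 0.0714 + 0.084 + 0.36 = 0.5154.
Systemic exposure ∝ 1/CL: fold-change = 1 / 0.5154 = 1.94.

1.94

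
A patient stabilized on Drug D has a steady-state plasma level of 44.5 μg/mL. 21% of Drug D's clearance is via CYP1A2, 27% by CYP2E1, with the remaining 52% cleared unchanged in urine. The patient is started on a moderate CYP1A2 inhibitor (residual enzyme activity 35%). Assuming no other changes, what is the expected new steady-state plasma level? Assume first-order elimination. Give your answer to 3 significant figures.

51.5 μg/mL

The CYP1A2 pathway (21% of clearance) is reduced to 0.35× activity: 0.21 × 0.35 = 0.0735.
CYP2E1 (27%) and the residual 52% are unaffected.
CL_new/CL_old = 0.0735 + 0.27 + 0.52 = 0.8635.
Steady-state plasma level ∝ 1/CL, so new value = 44.5 / 0.8635 = 51.5 μg/mL.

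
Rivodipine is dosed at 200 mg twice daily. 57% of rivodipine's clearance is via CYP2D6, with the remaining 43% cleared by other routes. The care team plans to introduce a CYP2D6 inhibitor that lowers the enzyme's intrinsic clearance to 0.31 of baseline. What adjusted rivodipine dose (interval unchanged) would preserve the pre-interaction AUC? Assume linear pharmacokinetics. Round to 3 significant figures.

CYP2D6: 0.57 × 0.31 = 0.1767
Other: 0.43 (unchanged)
CL_new/CL_old = 0.1767 + 0.43 = 0.6067.
To maintain the same steady-state level, dose must scale with clearance: new dose = 200 × 0.6067 = 121 mg.

121 mg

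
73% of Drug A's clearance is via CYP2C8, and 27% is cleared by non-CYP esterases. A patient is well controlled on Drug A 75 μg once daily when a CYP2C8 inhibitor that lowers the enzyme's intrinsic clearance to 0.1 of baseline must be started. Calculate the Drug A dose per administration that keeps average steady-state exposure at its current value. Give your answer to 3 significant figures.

25.7 μg

The CYP2C8 pathway (73% of clearance) is reduced to 0.1× activity: 0.73 × 0.1 = 0.073.
The remaining 27% of clearance is unaffected.
Relative clearance = 0.073 + 0.27 = 0.343.
To maintain the same steady-state level, dose must scale with clearance: new dose = 75 × 0.343 = 25.7 μg.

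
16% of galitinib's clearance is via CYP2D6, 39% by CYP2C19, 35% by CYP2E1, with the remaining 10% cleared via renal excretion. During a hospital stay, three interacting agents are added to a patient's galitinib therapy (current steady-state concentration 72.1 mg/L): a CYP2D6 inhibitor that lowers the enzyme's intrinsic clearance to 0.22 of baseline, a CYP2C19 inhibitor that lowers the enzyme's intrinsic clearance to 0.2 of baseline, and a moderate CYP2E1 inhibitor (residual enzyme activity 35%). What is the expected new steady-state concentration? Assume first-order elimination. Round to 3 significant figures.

215 mg/L

CYP2D6: 0.16 × 0.22 = 0.0352
CYP2C19: 0.39 × 0.2 = 0.078
CYP2E1: 0.35 × 0.35 = 0.1225
Other: 0.1 (unchanged)
New clearance relative to baseline: 0.0352 + 0.078 + 0.1225 + 0.1 = 0.3357.
New steady-state concentration = 72.1 / 0.3357 = 215 mg/L (concentration scales inversely with clearance).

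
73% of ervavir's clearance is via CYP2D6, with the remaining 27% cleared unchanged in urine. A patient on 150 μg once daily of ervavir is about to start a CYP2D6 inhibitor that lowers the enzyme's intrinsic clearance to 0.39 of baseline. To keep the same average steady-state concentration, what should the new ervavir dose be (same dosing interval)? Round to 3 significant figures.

83.2 μg

The CYP2D6 pathway (73% of clearance) drops to 0.39× activity: 0.73 × 0.39 = 0.2847.
The remaining 27% of clearance is unaffected.
Relative clearance = 0.2847 + 0.27 = 0.5547.
Css,avg = (dose rate)/CL, so holding Css fixed requires dose ∝ CL: 150 × 0.5547 = 83.2 μg.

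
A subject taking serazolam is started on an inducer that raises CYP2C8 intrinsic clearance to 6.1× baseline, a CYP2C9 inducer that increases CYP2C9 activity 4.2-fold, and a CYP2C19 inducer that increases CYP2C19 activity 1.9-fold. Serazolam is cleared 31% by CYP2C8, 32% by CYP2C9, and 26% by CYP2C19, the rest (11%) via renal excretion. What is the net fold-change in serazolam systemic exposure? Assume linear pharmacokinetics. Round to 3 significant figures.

0.260

The CYP2C8 pathway (31% of clearance) rises to 6.1× activity: 0.31 × 6.1 = 1.891.
The CYP2C9 pathway (32% of clearance) rises to 4.2× activity: 0.32 × 4.2 = 1.344.
The CYP2C19 pathway (26% of clearance) increases to 1.9× activity: 0.26 × 1.9 = 0.494.
The remaining 11% of clearance is unaffected.
Relative clearance = 1.891 + 1.344 + 0.494 + 0.11 = 3.839.
Net systemic exposure ratio = 1 / 3.839 = 0.260.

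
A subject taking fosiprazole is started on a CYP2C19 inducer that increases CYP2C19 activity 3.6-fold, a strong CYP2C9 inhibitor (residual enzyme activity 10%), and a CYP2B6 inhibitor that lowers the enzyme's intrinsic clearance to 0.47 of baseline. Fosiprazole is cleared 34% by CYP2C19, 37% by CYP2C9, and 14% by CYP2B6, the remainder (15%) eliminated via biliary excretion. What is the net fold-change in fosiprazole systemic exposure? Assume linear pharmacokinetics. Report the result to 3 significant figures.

The CYP2C19 pathway (34% of clearance) increases to 3.6× activity: 0.34 × 3.6 = 1.224.
The CYP2C9 pathway (37% of clearance) drops to 0.1× activity: 0.37 × 0.1 = 0.037.
The CYP2B6 pathway (14% of clearance) falls to 0.47× activity: 0.14 × 0.47 = 0.0658.
The remaining 15% of clearance is unaffected.
Relative clearance = 1.224 + 0.037 + 0.0658 + 0.15 = 1.4768.
Net systemic exposure ratio = 1 / 1.4768 = 0.677.

0.677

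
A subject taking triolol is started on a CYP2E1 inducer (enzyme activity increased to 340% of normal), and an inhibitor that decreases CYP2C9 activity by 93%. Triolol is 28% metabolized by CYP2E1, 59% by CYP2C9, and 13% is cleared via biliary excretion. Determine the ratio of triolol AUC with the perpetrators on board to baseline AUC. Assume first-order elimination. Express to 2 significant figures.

0.89

The CYP2E1 pathway (28% of clearance) increases to 3.4× activity: 0.28 × 3.4 = 0.952.
The CYP2C9 pathway (59% of clearance) drops to 0.07× activity: 0.59 × 0.07 = 0.0413.
The remaining 13% of clearance is unaffected.
Relative clearance = 0.952 + 0.0413 + 0.13 = 1.1233.
AUC ∝ 1/CL: fold-change = 1 / 1.1233 = 0.89.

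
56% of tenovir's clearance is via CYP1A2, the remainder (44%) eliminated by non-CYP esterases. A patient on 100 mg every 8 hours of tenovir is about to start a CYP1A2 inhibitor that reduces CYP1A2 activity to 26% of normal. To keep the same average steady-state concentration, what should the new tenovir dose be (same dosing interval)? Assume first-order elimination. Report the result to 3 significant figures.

58.6 mg

The CYP1A2 pathway (56% of clearance) falls to 0.26× activity: 0.56 × 0.26 = 0.1456.
The remaining 44% of clearance is unaffected.
Relative clearance = 0.1456 + 0.44 = 0.5856.
Css,avg = (dose rate)/CL, so holding Css fixed requires dose ∝ CL: 100 × 0.5856 = 58.6 mg.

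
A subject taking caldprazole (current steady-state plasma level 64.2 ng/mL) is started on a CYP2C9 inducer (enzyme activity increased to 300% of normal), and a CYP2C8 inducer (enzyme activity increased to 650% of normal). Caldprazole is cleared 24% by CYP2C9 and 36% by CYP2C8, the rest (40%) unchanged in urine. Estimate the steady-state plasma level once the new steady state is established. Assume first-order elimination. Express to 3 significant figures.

CYP2C9: 0.24 × 3 = 0.72
CYP2C8: 0.36 × 6.5 = 2.34
Other: 0.4 (unchanged)
New clearance relative to baseline: 0.72 + 2.34 + 0.4 = 3.46.
New steady-state plasma level = 64.2 / 3.46 = 18.6 ng/mL (concentration scales inversely with clearance).

18.6 ng/mL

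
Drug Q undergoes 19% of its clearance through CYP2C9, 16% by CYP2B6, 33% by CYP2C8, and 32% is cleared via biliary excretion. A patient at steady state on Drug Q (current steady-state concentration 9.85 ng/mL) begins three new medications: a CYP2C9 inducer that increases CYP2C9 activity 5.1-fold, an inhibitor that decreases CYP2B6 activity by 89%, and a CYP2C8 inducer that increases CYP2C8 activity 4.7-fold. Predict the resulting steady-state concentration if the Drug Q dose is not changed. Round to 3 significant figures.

3.45 ng/mL

The CYP2C9 pathway (19% of clearance) is boosted to 5.1× activity: 0.19 × 5.1 = 0.969.
The CYP2B6 pathway (16% of clearance) falls to 0.11× activity: 0.16 × 0.11 = 0.0176.
The CYP2C8 pathway (33% of clearance) is boosted to 4.7× activity: 0.33 × 4.7 = 1.551.
The remaining 32% of clearance is unaffected.
Relative clearance = 0.969 + 0.0176 + 1.551 + 0.32 = 2.8576.
Steady-state concentration ∝ 1/CL: new value = 9.85 / 2.8576 = 3.45 ng/mL.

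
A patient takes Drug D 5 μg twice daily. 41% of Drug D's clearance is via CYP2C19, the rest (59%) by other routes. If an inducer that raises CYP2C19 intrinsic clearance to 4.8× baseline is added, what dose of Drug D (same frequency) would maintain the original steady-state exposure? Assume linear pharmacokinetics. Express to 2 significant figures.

13 μg

The CYP2C19 pathway (41% of clearance) is boosted to 4.8× activity: 0.41 × 4.8 = 1.968.
The remaining 59% of clearance is unaffected.
CL_new/CL_old = 1.968 + 0.59 = 2.558.
Exposure is unchanged when dose changes in proportion to clearance. New dose = 5 μg × 2.558 = 13 μg.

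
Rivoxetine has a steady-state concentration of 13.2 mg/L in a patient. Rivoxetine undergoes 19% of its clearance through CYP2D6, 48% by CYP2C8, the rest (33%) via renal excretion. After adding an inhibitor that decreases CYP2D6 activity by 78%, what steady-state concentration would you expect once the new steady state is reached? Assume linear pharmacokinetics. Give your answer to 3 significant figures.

The CYP2D6 pathway (19% of clearance) is reduced to 0.22× activity: 0.19 × 0.22 = 0.0418.
CYP2C8 (48%) and the residual 33% are unaffected.
Relative clearance = 0.0418 + 0.48 + 0.33 = 0.8518.
With dosing unchanged, steady-state concentration scales as 1/CL: 13.2 / 0.8518 = 15.5 mg/L.

15.5 mg/L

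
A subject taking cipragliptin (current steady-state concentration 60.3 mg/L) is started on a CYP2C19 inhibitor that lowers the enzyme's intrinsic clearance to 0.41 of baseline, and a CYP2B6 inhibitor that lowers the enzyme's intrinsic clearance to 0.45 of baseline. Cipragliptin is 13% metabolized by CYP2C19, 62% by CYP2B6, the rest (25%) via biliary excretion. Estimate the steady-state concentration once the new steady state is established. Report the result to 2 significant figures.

CYP2C19: 0.13 × 0.41 = 0.0533
CYP2B6: 0.62 × 0.45 = 0.279
Other: 0.25 (unchanged)
New clearance relative to baseline: 0.0533 + 0.279 + 0.25 = 0.5823.
Dividing the baseline by the relative clearance: 60.3 / 0.5823 = 1.0 × 10² mg/L.

1.0 × 10² mg/L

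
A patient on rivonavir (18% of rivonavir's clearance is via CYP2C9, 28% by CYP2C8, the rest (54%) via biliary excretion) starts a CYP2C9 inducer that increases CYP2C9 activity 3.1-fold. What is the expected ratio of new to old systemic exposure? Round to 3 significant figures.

0.726

CYP2C9: 0.18 × 3.1 = 0.558
CYP2C8: 0.28 (unchanged)
Other: 0.54 (unchanged)
Relative clearance = 0.558 + 0.28 + 0.54 = 1.378.
Systemic exposure is inversely proportional to clearance, so the fold-change is 1 / 1.378 = 0.726.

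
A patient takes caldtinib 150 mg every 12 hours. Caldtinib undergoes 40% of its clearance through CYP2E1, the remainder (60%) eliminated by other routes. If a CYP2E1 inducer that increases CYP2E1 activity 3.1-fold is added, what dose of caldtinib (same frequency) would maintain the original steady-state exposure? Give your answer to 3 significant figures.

The CYP2E1 pathway (40% of clearance) increases to 3.1× activity: 0.4 × 3.1 = 1.24.
Non-CYP routes (60%) are unchanged.
Relative clearance = 1.24 + 0.6 = 1.84.
Css,avg = (dose rate)/CL, so holding Css fixed requires dose ∝ CL: 150 × 1.84 = 276 mg.

276 mg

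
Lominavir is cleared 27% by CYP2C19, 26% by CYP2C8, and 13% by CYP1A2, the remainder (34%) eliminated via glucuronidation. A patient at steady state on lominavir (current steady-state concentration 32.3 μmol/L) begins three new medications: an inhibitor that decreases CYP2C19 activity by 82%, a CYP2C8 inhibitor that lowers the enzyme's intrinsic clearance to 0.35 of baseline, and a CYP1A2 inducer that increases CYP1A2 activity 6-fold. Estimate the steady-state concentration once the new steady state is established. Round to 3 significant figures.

25.6 μmol/L

CYP2C19: 0.27 × 0.18 = 0.0486
CYP2C8: 0.26 × 0.35 = 0.091
CYP1A2: 0.13 × 6 = 0.78
Other: 0.34 (unchanged)
Relative clearance = 0.0486 + 0.091 + 0.78 + 0.34 = 1.2596.
New steady-state concentration = 32.3 / 1.2596 = 25.6 μmol/L (concentration scales inversely with clearance).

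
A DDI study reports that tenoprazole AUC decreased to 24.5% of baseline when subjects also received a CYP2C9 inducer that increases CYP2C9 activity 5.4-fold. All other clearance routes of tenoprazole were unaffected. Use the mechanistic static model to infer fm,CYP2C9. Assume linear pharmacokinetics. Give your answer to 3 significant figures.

Write x for the fraction cleared via CYP2C9. The observed AUC change means clearance rose to 1/0.245 = 4.082 of baseline.
Only the CYP2C9 route changed, so 4.082 = x·5.4 + (1 − x), giving x = 0.700.

0.700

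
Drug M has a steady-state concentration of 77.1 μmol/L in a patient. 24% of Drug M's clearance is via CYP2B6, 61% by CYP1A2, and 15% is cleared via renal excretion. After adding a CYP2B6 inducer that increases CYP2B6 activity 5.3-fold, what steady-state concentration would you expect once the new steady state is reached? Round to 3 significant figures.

37.9 μmol/L

CYP2B6: 0.24 × 5.3 = 1.272
CYP1A2: 0.61 (unchanged)
Other: 0.15 (unchanged)
New clearance relative to baseline: 1.272 + 0.61 + 0.15 = 2.032.
Steady-state concentration ∝ 1/CL, so new value = 77.1 / 2.032 = 37.9 μmol/L.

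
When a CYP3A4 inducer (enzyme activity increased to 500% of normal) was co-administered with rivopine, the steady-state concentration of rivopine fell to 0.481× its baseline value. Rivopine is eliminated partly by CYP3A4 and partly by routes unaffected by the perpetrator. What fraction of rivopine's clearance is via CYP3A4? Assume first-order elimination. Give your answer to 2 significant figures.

0.27

CL'/CL = 1 / 0.481 = 2.079
5·fm + (1 − fm) = 2.079
fm = (2.079 − 1) / (5 − 1) = 0.27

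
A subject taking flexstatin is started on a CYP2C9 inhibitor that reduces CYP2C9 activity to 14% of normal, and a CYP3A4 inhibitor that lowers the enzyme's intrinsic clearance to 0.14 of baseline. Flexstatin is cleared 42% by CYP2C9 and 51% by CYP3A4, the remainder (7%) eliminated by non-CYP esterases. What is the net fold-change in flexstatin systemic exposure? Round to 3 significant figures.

5.00

The CYP2C9 pathway (42% of clearance) drops to 0.14× activity: 0.42 × 0.14 = 0.0588.
The CYP3A4 pathway (51% of clearance) falls to 0.14× activity: 0.51 × 0.14 = 0.0714.
The remaining 7% of clearance is unaffected.
CL_new/CL_old = 0.0588 + 0.0714 + 0.07 = 0.2002.
Because systemic exposure varies inversely with clearance, the combined effect is 1 / 0.2002 = 5.00.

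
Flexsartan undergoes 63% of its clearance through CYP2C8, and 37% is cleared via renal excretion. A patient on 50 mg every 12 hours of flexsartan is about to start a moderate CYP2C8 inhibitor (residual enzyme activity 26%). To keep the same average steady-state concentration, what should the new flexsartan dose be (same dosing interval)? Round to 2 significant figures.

The CYP2C8 pathway (63% of clearance) falls to 0.26× activity: 0.63 × 0.26 = 0.1638.
Non-CYP routes (37%) are unchanged.
New clearance relative to baseline: 0.1638 + 0.37 = 0.5338.
Css,avg = (dose rate)/CL, so holding Css fixed requires dose ∝ CL: 50 × 0.5338 = 27 mg.

27 mg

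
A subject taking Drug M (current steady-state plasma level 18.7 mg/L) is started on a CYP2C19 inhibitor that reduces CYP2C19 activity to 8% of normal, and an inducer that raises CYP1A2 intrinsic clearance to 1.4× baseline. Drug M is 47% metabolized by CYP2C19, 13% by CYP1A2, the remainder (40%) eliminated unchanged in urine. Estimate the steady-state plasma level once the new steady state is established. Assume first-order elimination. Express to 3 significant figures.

The CYP2C19 pathway (47% of clearance) is reduced to 0.08× activity: 0.47 × 0.08 = 0.0376.
The CYP1A2 pathway (13% of clearance) rises to 1.4× activity: 0.13 × 1.4 = 0.182.
Non-CYP routes (40%) are unchanged.
Relative clearance = 0.0376 + 0.182 + 0.4 = 0.6196.
New steady-state plasma level = 18.7 / 0.6196 = 30.2 mg/L (concentration scales inversely with clearance).

30.2 mg/L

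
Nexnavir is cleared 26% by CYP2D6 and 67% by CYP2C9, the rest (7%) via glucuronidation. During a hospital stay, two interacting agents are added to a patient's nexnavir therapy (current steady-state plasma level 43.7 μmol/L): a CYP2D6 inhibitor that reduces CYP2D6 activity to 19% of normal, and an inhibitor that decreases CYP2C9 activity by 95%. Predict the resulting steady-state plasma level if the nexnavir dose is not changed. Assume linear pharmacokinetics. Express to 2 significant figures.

CYP2D6: 0.26 × 0.19 = 0.0494
CYP2C9: 0.67 × 0.05 = 0.0335
Other: 0.07 (unchanged)
CL_new/CL_old = 0.0494 + 0.0335 + 0.07 = 0.1529.
Dividing the baseline by the relative clearance: 43.7 / 0.1529 = 2.9 × 10² μmol/L.

2.9 × 10² μmol/L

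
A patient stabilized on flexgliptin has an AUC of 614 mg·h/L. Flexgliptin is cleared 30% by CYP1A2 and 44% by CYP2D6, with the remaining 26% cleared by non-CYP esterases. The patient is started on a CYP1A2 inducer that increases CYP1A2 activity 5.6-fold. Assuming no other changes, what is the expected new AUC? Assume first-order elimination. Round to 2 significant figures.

CYP1A2: 0.3 × 5.6 = 1.68
CYP2D6: 0.44 (unchanged)
Other: 0.26 (unchanged)
New clearance relative to baseline: 1.68 + 0.44 + 0.26 = 2.38.
AUC ∝ 1/CL, so new value = 614 / 2.38 = 2.6 × 10² mg·h/L.

2.6 × 10² mg·h/L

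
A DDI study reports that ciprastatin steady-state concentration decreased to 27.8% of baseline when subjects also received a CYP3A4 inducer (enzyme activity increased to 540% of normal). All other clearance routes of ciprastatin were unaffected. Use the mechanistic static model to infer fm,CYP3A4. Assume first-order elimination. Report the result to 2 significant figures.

Let fm be the CYP3A4 fraction. New clearance relative to baseline = fm × 5.4 + (1 − fm).
Steady-state concentration ratio = 1 / (new CL fraction), so new CL fraction = 1 / 0.278 = 3.597.
fm × 5.4 + 1 − fm = 3.597  ⇒  fm × (5.4 − 1) = 2.597  ⇒  fm = 0.59.

0.59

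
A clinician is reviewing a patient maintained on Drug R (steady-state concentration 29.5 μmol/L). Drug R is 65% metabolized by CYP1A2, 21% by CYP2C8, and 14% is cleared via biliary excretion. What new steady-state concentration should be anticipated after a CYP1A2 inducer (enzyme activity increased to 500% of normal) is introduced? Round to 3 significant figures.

CYP1A2: 0.65 × 5 = 3.25
CYP2C8: 0.21 (unchanged)
Other: 0.14 (unchanged)
CL_new/CL_old = 3.25 + 0.21 + 0.14 = 3.6.
New steady-state concentration = baseline ÷ relative clearance = 29.5 / 3.6 = 8.19 μmol/L.

8.19 μmol/L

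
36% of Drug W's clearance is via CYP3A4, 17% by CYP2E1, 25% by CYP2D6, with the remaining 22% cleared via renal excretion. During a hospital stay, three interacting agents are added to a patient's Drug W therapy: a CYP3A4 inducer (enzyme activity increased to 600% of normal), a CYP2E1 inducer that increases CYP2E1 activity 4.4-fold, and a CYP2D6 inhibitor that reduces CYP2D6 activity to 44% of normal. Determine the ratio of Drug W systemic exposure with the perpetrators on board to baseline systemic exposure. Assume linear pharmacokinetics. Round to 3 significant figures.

0.309

The CYP3A4 pathway (36% of clearance) increases to 6× activity: 0.36 × 6 = 2.16.
The CYP2E1 pathway (17% of clearance) increases to 4.4× activity: 0.17 × 4.4 = 0.748.
The CYP2D6 pathway (25% of clearance) drops to 0.44× activity: 0.25 × 0.44 = 0.11.
Non-CYP routes (22%) are unchanged.
New clearance relative to baseline: 2.16 + 0.748 + 0.11 + 0.22 = 3.238.
Because systemic exposure varies inversely with clearance, the combined effect is 1 / 3.238 = 0.309.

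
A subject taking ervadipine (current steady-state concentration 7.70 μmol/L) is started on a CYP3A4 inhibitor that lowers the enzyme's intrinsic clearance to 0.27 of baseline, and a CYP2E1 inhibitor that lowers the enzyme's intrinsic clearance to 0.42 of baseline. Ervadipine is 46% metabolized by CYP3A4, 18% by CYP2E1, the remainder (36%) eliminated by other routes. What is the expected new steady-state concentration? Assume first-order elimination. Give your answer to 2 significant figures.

14 μmol/L

The CYP3A4 pathway (46% of clearance) falls to 0.27× activity: 0.46 × 0.27 = 0.1242.
The CYP2E1 pathway (18% of clearance) is reduced to 0.42× activity: 0.18 × 0.42 = 0.0756.
The remaining 36% of clearance is unaffected.
New clearance relative to baseline: 0.1242 + 0.0756 + 0.36 = 0.5598.
Steady-state concentration ∝ 1/CL: new value = 7.70 / 0.5598 = 14 μmol/L.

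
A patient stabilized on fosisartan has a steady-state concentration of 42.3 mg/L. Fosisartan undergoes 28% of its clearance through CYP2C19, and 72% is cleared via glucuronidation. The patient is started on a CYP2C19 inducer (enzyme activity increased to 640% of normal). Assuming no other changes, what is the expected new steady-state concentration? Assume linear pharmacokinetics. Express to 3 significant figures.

16.8 mg/L

The CYP2C19 pathway (28% of clearance) is boosted to 6.4× activity: 0.28 × 6.4 = 1.792.
Non-CYP routes (72%) are unchanged.
New clearance relative to baseline: 1.792 + 0.72 = 2.512.
Steady-state concentration ∝ 1/CL, so new value = 42.3 / 2.512 = 16.8 mg/L.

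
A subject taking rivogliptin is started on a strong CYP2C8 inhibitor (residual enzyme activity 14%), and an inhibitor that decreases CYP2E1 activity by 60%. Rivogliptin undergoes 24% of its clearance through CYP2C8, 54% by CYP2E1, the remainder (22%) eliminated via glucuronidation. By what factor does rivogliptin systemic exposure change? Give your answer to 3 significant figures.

CYP2C8: 0.24 × 0.14 = 0.0336
CYP2E1: 0.54 × 0.4 = 0.216
Other: 0.22 (unchanged)
CL_new/CL_old = 0.0336 + 0.216 + 0.22 = 0.4696.
Net systemic exposure ratio = 1 / 0.4696 = 2.13.

2.13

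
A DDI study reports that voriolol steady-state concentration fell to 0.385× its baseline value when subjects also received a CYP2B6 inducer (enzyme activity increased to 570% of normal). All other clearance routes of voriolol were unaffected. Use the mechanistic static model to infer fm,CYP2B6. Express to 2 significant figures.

Let x = fm,CYP2B6. Because steady-state concentration ∝ 1/CL, relative clearance rose to 1/0.385 = 2.597.
Only the CYP2B6 route changed, so 2.597 = x·5.7 + (1 − x), giving x = 0.34.

0.34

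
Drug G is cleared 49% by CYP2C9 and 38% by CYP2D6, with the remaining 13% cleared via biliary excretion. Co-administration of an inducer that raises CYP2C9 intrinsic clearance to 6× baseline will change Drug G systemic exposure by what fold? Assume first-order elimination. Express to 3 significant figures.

The CYP2C9 pathway (49% of clearance) increases to 6× activity: 0.49 × 6 = 2.94.
CYP2D6 (38%) and the residual 13% are unaffected.
CL_new/CL_old = 2.94 + 0.38 + 0.13 = 3.45.
Since systemic exposure ∝ 1/CL, the ratio is 1 / 3.45 = 0.290.

0.290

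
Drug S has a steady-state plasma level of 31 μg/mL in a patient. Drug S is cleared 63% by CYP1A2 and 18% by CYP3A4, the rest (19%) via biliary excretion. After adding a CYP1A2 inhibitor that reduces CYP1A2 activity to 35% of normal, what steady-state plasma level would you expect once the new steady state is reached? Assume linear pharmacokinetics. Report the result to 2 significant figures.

52 μg/mL

CYP1A2: 0.63 × 0.35 = 0.2205
CYP3A4: 0.18 (unchanged)
Other: 0.19 (unchanged)
Relative clearance = 0.2205 + 0.18 + 0.19 = 0.5905.
With dosing unchanged, steady-state plasma level scales as 1/CL: 31 / 0.5905 = 52 μg/mL.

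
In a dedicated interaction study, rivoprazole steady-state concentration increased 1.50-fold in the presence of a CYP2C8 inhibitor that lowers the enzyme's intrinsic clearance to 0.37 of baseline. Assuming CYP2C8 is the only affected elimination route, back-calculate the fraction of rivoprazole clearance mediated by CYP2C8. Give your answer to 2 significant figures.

Let x = fm,CYP2C8. Because steady-state concentration ∝ 1/CL, relative clearance fell to 1/1.50 = 0.6667.
Setting x·0.37 + (1 − x) = 0.6667 and solving: x = (0.6667 − 1)/(0.37 − 1) = 0.53.

0.53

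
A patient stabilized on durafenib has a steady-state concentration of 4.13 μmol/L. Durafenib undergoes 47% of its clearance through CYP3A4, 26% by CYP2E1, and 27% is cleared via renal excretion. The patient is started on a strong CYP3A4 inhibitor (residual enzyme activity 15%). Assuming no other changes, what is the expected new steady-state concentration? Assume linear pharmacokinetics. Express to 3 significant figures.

The CYP3A4 pathway (47% of clearance) falls to 0.15× activity: 0.47 × 0.15 = 0.0705.
CYP2E1 (26%) and the residual 27% are unaffected.
Relative clearance = 0.0705 + 0.26 + 0.27 = 0.6005.
Steady-state concentration ∝ 1/CL, so new value = 4.13 / 0.6005 = 6.88 μmol/L.

6.88 μmol/L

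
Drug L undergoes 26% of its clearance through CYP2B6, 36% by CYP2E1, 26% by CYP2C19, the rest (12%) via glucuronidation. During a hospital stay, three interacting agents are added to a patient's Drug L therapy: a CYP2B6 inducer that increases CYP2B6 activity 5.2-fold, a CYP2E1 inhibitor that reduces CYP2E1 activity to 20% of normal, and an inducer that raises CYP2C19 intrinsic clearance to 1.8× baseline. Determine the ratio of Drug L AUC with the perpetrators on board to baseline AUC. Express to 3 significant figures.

The CYP2B6 pathway (26% of clearance) rises to 5.2× activity: 0.26 × 5.2 = 1.352.
The CYP2E1 pathway (36% of clearance) is reduced to 0.2× activity: 0.36 × 0.2 = 0.072.
The CYP2C19 pathway (26% of clearance) increases to 1.8× activity: 0.26 × 1.8 = 0.468.
Non-CYP routes (12%) are unchanged.
CL_new/CL_old = 1.352 + 0.072 + 0.468 + 0.12 = 2.012.
AUC ∝ 1/CL: fold-change = 1 / 2.012 = 0.497.

0.497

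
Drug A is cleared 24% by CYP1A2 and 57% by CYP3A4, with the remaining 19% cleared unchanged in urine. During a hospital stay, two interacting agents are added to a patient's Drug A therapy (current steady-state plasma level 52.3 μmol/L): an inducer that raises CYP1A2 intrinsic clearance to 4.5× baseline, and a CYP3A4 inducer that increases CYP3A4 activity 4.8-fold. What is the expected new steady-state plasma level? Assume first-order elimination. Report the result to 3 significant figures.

The CYP1A2 pathway (24% of clearance) rises to 4.5× activity: 0.24 × 4.5 = 1.08.
The CYP3A4 pathway (57% of clearance) increases to 4.8× activity: 0.57 × 4.8 = 2.736.
The remaining 19% of clearance is unaffected.
New clearance relative to baseline: 1.08 + 2.736 + 0.19 = 4.006.
Steady-state plasma level ∝ 1/CL: new value = 52.3 / 4.006 = 13.1 μmol/L.

13.1 μmol/L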